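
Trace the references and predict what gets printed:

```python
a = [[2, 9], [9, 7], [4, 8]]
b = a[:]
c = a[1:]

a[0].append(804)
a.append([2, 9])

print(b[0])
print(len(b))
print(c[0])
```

Key concept: slice with nested mutation.
Step by step:
`a = [[2, 9], [9, 7], [4, 8]]` → a = [[2, 9], [9, 7], [4, 8]]
`b = a[:]` → b = [[2, 9], [9, 7], [4, 8]]
`c = a[1:]` → c = [[9, 7], [4, 8]]
`a[0].append(804)` → a = [[2, 9, 804], [9, 7], [4, 8]]; b = [[2, 9, 804], [9, 7], [4, 8]]
`a.append([2, 9])` → a = [[2, 9, 804], [9, 7], [4, 8], [2, 9]]
`print(b[0])` → prints [2, 9, 804]
`print(len(b))` → prints 3
`print(c[0])` → prints [9, 7]

Answer:
[2, 9, 804]
3
[9, 7]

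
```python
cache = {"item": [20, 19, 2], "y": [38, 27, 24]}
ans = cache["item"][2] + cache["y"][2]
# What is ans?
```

Trace:
`cache = {"item": [20, 19, 2], "y": [38, 27, 24]}` → cache = {'item': [20, 19, 2], 'y': [38, 27, 24]}
`ans = cache["item"][2] + cache["y"][2]` → ans = 26
So ans = 26

Answer: 26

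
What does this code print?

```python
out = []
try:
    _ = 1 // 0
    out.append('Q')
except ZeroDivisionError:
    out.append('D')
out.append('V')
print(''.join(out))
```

Execution trace: 'D' (except ZeroDivisionError) → 'V' (after the try/except). Output: DV

Answer: DV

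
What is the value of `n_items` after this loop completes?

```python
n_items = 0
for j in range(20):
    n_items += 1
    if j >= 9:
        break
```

Loop breaks when j reaches 9, n_items is 10
`n_items` takes the values: 0 → 1 → 2 → 3 → 4 → 5 → 6 → 7 → 8 → 9 → 10

Answer: 10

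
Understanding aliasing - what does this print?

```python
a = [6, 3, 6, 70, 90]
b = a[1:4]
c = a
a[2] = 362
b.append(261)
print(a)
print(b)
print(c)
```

Key concept: slice vs alias.
Step by step:
`a = [6, 3, 6, 70, 90]` → a = [6, 3, 6, 70, 90]
`b = a[1:4]` → b = [3, 6, 70]
`c = a` → c = [6, 3, 6, 70, 90] (same object as a)
`a[2] = 362` → a = [6, 3, 362, 70, 90] (same object as c); c = [6, 3, 362, 70, 90] (same object as a)
`b.append(261)` → b = [3, 6, 70, 261]
`print(a)` → prints [6, 3, 362, 70, 90]
`print(b)` → prints [3, 6, 70, 261]
`print(c)` → prints [6, 3, 362, 70, 90]

Answer:
[6, 3, 362, 70, 90]
[3, 6, 70, 261]
[6, 3, 362, 70, 90]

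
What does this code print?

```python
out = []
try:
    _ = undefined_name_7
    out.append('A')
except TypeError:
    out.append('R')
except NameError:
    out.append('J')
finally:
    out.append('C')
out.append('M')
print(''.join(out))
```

Execution trace: 'J' (except NameError) → 'C' (finally) → 'M' (after the try/except). Output: JCM

Answer: JCM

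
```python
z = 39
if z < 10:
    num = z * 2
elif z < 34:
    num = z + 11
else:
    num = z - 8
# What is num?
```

Trace:
`z = 39` → z = 39
`if z < 10: ...` → z < 10 is False, z < 34 is False, take else branch → num = 31
So num = 31

Answer: 31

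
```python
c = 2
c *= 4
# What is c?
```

Trace:
`c = 2` → c = 2
`c *= 4` → c = 8
So c = 8

Answer: 8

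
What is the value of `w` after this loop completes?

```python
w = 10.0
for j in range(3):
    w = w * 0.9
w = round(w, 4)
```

Exponential decay: 10.0 * 0.9^3
`w` takes the values: 10.0 → 9.0 → 8.1 → 7.29

Answer: 7.29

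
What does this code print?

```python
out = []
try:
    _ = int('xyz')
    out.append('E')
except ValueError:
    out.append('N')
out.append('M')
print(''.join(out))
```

Execution trace: 'N' (except ValueError) → 'M' (after the try/except). Output: NM

Answer: NM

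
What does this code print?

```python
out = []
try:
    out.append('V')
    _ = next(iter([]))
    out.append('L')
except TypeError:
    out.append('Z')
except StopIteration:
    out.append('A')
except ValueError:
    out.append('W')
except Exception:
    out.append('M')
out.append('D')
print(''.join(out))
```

Execution trace: 'V' (try body) → 'A' (except StopIteration) → 'D' (after the try/except). Output: VAD

Answer: VAD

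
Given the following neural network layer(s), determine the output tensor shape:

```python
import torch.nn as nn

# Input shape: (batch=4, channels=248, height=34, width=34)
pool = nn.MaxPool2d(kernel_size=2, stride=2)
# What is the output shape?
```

Input: (4, 248, 34, 34) -> Output: (4, 248, 17, 17)

Answer: (4, 248, 17, 17)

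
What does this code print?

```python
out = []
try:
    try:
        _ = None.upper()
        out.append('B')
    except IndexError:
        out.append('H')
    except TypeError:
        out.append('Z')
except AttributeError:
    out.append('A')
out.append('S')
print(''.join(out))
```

Execution trace: 'A' (outer except AttributeError) → 'S' (after the try/except). Output: AS

Answer: AS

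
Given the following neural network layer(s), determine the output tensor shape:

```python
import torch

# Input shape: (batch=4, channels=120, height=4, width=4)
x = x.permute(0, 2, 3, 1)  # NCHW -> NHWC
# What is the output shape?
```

Input: (4, 120, 4, 4) -> Output: (4, 4, 4, 120)

Answer: (4, 4, 4, 120)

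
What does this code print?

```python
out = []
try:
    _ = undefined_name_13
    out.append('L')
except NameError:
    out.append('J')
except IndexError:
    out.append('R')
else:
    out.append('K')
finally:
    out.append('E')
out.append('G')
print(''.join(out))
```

Execution trace: 'J' (except NameError) → 'E' (finally) → 'G' (after the try/except). Output: JEG

Answer: JEG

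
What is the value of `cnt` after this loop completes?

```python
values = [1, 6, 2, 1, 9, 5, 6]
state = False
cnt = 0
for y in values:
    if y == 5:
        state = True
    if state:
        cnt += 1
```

Count elements after first 5 in [1, 6, 2, 1, 9, 5, 6]
`cnt` takes the values: 0 → 1 → 2

Answer: 2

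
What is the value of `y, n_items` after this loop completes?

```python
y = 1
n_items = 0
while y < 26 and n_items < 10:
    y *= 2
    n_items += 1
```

Double until >= 26 or 10 iterations
`y, n_items` takes the values: (1, 0) → (2, 0) → (2, 1) → (4, 1) → (4, 2) → (8, 2) → (8, 3) → (16, 3) → (16, 4) → (32, 4) → (32, 5)

Answer: 32, 5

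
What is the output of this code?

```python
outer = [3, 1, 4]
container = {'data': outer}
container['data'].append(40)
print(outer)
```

Key concept: dict holds reference to list.
Step by step:
`outer = [3, 1, 4]` → outer = [3, 1, 4]
`container = {'data': outer}` → container = {'data': [3, 1, 4]}
`container['data'].append(40)` → outer = [3, 1, 4, 40]; container = {'data': [3, 1, 4, 40]}
`print(outer)` → prints [3, 1, 4, 40]

Answer: [3, 1, 4, 40]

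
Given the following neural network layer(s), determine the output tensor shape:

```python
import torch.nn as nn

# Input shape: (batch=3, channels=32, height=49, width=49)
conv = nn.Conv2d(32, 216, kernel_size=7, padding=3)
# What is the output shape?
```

Input: (3, 32, 49, 49) -> Output: (3, 216, 49, 49)

Answer: (3, 216, 49, 49)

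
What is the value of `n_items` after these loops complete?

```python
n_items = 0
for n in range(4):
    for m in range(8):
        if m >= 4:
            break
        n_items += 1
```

Inner breaks at 4, outer runs 4 times
`n_items` takes the values: 0 → 1 → 2 → 3 → 4 → 5 → 6 → 7 → 8 → 9 → 10 → 11 → 12 → 13 → 14 → 15 → 16

Answer: 16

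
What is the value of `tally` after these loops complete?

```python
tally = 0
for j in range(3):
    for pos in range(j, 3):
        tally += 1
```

Upper triangle: 3 + 2 + ... + 1
`tally` takes the values: 0 → 1 → 2 → 3 → 4 → 5 → 6

Answer: 6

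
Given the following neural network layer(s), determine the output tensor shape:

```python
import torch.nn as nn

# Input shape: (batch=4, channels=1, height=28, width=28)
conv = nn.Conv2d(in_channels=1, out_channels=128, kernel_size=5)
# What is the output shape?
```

Input: (4, 1, 28, 28) -> Output: (4, 128, 24, 24)

Answer: (4, 128, 24, 24)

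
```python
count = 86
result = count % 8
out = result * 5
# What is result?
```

Trace:
`count = 86` → count = 86
`result = count % 8` → result = 6
`out = result * 5` → out = 30
So result = 6

Answer: 6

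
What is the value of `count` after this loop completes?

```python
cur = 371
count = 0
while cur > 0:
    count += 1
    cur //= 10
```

Count digits by repeated division by 10
`count` takes the values: 0 → 1 → 2 → 3

Answer: 3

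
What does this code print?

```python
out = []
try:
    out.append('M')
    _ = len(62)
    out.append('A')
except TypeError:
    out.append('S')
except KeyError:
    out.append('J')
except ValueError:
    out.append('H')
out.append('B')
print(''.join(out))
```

Execution trace: 'M' (try body) → 'S' (except TypeError) → 'B' (after the try/except). Output: MSB

Answer: MSB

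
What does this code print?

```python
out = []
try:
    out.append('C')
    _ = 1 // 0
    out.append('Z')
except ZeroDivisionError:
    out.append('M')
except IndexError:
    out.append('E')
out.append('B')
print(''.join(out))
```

Execution trace: 'C' (try body) → 'M' (except ZeroDivisionError) → 'B' (after the try/except). Output: CMB

Answer: CMB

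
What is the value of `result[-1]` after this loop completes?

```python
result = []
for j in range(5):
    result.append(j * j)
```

Last element of squares 0 to 4
`result` takes the values: [] → [0] → [0, 1] → [0, 1, 4] → [0, 1, 4, 9] → [0, 1, 4, 9, 16]
So `result[-1]` = 16

Answer: 16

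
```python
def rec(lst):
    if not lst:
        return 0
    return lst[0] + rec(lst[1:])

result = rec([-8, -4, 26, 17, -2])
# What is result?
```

(-8) + (-4) + 26 + 17 + (-2) + 0 = 29

Answer: 29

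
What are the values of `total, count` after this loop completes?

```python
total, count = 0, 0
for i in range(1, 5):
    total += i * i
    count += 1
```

Sum of squares and count
`total, count` takes the values: (0, 0) → (1, 0) → (1, 1) → (5, 1) → (5, 2) → (14, 2) → (14, 3) → (30, 3) → (30, 4)

Answer: 30, 4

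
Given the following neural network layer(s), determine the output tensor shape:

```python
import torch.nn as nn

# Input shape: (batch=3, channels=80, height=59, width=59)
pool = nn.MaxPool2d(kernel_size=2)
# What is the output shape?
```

Input: (3, 80, 59, 59) -> Output: (3, 80, 29, 29)

Answer: (3, 80, 29, 29)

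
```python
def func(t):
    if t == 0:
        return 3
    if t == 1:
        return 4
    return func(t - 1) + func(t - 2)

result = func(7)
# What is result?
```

Build up from base cases: func(0)=3, func(1)=4, func(2)=7, func(3)=11, func(4)=18, func(5)=29, func(6)=47, ..., func(7)=76

Answer: 76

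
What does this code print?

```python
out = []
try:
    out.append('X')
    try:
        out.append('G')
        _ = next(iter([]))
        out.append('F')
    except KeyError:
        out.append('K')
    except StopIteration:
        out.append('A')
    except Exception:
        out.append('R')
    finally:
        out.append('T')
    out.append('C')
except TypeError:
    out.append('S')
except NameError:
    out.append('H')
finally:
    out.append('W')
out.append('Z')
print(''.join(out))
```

Execution trace: 'X' (try body) → 'G' (inner try body) → 'A' (inner except StopIteration) → 'T' (inner finally) → 'C' (try body, no exception) → 'W' (finally) → 'Z' (after the try/except). Output: XGATCWZ

Answer: XGATCWZ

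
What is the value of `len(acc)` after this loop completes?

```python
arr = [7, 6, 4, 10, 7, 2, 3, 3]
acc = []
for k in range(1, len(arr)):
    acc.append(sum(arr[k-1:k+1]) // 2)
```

Number of 2-element averages
`acc` takes the values: [] → [6] → [6, 5] → [6, 5, 7] → [6, 5, 7, 8] → [6, 5, 7, 8, 4] → [6, 5, 7, 8, 4, 2] → [6, 5, 7, 8, 4, 2, 3]
So `len(acc)` = 7

Answer: 7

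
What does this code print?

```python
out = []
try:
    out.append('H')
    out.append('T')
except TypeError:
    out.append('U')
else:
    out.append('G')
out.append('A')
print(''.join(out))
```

Execution trace: 'H' (try body) → 'T' (try body, no exception) → 'G' (else) → 'A' (after the try/except). Output: HTGA

Answer: HTGA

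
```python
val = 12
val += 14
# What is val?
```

Trace:
`val = 12` → val = 12
`val += 14` → val = 26
So val = 26

Answer: 26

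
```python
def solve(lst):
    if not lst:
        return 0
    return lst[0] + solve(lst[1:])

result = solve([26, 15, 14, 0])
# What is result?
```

26 + 15 + 14 + 0 + 0 = 55

Answer: 55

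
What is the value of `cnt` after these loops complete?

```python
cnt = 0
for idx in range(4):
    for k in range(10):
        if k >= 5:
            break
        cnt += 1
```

Inner breaks at 5, outer runs 4 times
`cnt` takes the values: 0 → 1 → 2 → 3 → 4 → 5 → 6 → 7 → 8 → 9 → 10 → 11 → 12 → 13 → 14 → 15 → 16 → 17 → 18 → 19 → 20

Answer: 20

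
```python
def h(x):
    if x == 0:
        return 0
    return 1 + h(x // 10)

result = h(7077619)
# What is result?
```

Count of digits of 7077619: 7

Answer: 7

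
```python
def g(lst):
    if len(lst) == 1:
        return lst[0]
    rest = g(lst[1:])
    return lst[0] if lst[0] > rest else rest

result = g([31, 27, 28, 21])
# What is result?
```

Recursive max over [31, 27, 28, 21] = 31

Answer: 31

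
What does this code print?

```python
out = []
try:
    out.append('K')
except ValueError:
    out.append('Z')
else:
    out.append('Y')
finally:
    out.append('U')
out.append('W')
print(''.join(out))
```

Execution trace: 'K' (try body, no exception) → 'Y' (else) → 'U' (finally) → 'W' (after the try/except). Output: KYUW

Answer: KYUW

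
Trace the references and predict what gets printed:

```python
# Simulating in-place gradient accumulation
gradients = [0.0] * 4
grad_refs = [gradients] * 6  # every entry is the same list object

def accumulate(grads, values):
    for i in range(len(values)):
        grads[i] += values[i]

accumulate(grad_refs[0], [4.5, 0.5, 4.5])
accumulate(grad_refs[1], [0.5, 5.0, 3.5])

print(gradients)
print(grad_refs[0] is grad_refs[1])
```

Key concept: gradient accumulation aliasing.
Step by step:
`gradients = [0.0] * 4` → gradients = [0.0, 0.0, 0.0, 0.0]
`grad_refs = [gradients] * 6` → grad_refs = [[0.0, 0.0, 0.0, 0.0], [0.0, 0.0, 0.0, 0.0], [0.0, 0.0, 0.0, 0.0], [0.0, 0.0, 0.0, 0.0], [0.0, 0.0, 0.0, 0.0], [0.0, 0.0, 0.0, 0.0]]
`accumulate(grad_refs[0], [4.5, 0.5, 4.5])` → gradients = [4.5, 0.5, 4.5, 0.0]; grad_refs = [[4.5, 0.5, 4.5, 0.0], [4.5, 0.5, 4.5, 0.0], [4.5, 0.5, 4.5, 0.0], [4.5, 0.5, 4.5, 0.0], [4.5, 0.5, 4.5, 0.0], [4.5, 0.5, 4.5, 0.0]]
`accumulate(grad_refs[1], [0.5, 5.0, 3.5])` → gradients = [5.0, 5.5, 8.0, 0.0]; grad_refs = [[5.0, 5.5, 8.0, 0.0], [5.0, 5.5, 8.0, 0.0], [5.0, 5.5, 8.0, 0.0], [5.0, 5.5, 8.0, 0.0], [5.0, 5.5, 8.0, 0.0], [5.0, 5.5, 8.0, 0.0]]
`print(gradients)` → prints [5.0, 5.5, 8.0, 0.0]
`print(grad_refs[0] is grad_refs[1])` → prints True

Answer:
[5.0, 5.5, 8.0, 0.0]
True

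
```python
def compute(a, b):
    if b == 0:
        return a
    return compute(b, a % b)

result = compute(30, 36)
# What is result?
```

compute(30, 36) -> compute(36, 30) -> compute(30, 6) -> compute(6, 0) -> 6

Answer: 6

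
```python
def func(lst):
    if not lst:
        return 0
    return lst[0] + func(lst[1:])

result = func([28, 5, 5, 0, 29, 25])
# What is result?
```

28 + 5 + 5 + 0 + 29 + 25 + 0 = 92

Answer: 92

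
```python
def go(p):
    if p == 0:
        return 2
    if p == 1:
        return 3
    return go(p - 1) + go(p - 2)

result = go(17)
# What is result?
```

Build up from base cases: go(0)=2, go(1)=3, go(2)=5, go(3)=8, go(4)=13, go(5)=21, go(6)=34, ..., go(17)=6765

Answer: 6765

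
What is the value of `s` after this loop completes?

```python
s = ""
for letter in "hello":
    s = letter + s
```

Reverse 'hello'
`s` takes the values: "" → "h" → "eh" → "leh" → "lleh" → "olleh"

Answer: "olleh"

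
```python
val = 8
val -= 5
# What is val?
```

Trace:
`val = 8` → val = 8
`val -= 5` → val = 3
So val = 3

Answer: 3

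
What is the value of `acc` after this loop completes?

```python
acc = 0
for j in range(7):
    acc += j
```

Sum of 0 to 6 = 21
`acc` takes the values: 0 → 1 → 3 → 6 → 10 → 15 → 21

Answer: 21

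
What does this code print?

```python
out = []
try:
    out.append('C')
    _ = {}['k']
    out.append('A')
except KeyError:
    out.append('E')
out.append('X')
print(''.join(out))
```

Execution trace: 'C' (try body) → 'E' (except KeyError) → 'X' (after the try/except). Output: CEX

Answer: CEX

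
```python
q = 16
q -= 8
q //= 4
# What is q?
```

Trace:
`q = 16` → q = 16
`q -= 8` → q = 8
`q //= 4` → q = 2
So q = 2

Answer: 2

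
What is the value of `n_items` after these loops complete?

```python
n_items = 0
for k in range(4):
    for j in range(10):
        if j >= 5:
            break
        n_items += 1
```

Inner breaks at 5, outer runs 4 times
`n_items` takes the values: 0 → 1 → 2 → 3 → 4 → 5 → 6 → 7 → 8 → 9 → 10 → 11 → 12 → 13 → 14 → 15 → 16 → 17 → 18 → 19 → 20

Answer: 20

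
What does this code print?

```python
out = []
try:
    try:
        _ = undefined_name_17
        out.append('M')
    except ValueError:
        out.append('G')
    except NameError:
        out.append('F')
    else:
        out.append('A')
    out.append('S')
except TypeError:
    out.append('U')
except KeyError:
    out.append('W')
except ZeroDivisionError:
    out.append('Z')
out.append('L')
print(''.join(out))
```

Execution trace: 'F' (inner except NameError) → 'S' (try body, no exception) → 'L' (after the try/except). Output: FSL

Answer: FSL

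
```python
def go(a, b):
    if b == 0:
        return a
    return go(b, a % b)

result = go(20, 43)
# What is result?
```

go(20, 43) -> go(43, 20) -> go(20, 3) -> go(3, 2) -> go(2, 1) -> go(1, 0) -> 1

Answer: 1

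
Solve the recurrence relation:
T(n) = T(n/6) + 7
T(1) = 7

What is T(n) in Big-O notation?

Each step divides n by 6 and adds 7. After log_6(n) steps we reach T(1)=7. So T(n) = 7·log_6(n) + 7 = O(log n).

Answer: O(log n)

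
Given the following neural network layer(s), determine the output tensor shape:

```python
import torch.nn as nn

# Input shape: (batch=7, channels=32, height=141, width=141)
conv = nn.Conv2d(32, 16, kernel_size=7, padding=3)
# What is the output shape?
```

Input: (7, 32, 141, 141) -> Output: (7, 16, 141, 141)

Answer: (7, 16, 141, 141)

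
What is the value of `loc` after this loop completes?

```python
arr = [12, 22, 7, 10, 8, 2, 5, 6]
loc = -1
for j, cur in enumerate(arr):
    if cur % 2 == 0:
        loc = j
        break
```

First even number index in [12, 22, 7, 10, 8, 2, 5, 6]
`loc` takes the values: -1 → 0

Answer: 0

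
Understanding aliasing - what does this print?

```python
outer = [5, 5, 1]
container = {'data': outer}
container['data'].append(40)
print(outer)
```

Key concept: dict holds reference to list.
Step by step:
`outer = [5, 5, 1]` → outer = [5, 5, 1]
`container = {'data': outer}` → container = {'data': [5, 5, 1]}
`container['data'].append(40)` → outer = [5, 5, 1, 40]; container = {'data': [5, 5, 1, 40]}
`print(outer)` → prints [5, 5, 1, 40]

Answer: [5, 5, 1, 40]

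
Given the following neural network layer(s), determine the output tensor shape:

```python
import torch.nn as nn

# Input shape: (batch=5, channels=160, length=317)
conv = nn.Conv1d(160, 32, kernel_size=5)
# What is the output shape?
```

Input: (5, 160, 317) -> Output: (5, 32, 313)

Answer: (5, 32, 313)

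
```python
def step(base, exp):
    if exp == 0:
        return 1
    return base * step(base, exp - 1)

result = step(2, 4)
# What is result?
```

step(2, 4) = 2 * 2 * 2 * 2 = 16

Answer: 16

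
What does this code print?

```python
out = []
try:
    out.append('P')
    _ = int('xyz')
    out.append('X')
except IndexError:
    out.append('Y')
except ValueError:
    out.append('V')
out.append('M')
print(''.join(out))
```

Execution trace: 'P' (try body) → 'V' (except ValueError) → 'M' (after the try/except). Output: PVM

Answer: PVM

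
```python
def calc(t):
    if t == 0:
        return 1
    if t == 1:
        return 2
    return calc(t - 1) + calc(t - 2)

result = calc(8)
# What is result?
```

Build up from base cases: calc(0)=1, calc(1)=2, calc(2)=3, calc(3)=5, calc(4)=8, calc(5)=13, calc(6)=21, ..., calc(8)=55

Answer: 55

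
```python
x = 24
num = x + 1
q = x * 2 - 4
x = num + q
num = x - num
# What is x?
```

Trace:
`x = 24` → x = 24
`num = x + 1` → num = 25
`q = x * 2 - 4` → q = 44
`x = num + q` → x = 69
`num = x - num` → num = 44
So x = 69

Answer: 69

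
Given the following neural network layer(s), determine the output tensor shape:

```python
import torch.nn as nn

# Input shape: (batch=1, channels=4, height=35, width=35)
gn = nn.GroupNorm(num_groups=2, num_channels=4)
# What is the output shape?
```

Input: (1, 4, 35, 35) -> Output: (1, 4, 35, 35)

Answer: (1, 4, 35, 35)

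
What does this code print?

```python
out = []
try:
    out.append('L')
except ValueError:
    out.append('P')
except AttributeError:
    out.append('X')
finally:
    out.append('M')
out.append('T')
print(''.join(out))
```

Execution trace: 'L' (try body, no exception) → 'M' (finally) → 'T' (after the try/except). Output: LMT

Answer: LMT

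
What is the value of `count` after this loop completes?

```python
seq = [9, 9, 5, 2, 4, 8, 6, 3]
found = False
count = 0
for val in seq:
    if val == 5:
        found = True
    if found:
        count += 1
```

Count elements after first 5 in [9, 9, 5, 2, 4, 8, 6, 3]
`count` takes the values: 0 → 1 → 2 → 3 → 4 → 5 → 6

Answer: 6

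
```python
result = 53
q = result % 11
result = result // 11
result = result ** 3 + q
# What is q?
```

Trace:
`result = 53` → result = 53
`q = result % 11` → q = 9
`result = result // 11` → result = 4
`result = result ** 3 + q` → result = 73
So q = 9

Answer: 9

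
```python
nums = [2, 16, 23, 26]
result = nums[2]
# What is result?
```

Trace:
`nums = [2, 16, 23, 26]` → nums = [2, 16, 23, 26]
`result = nums[2]` → result = 23
So result = 23

Answer: 23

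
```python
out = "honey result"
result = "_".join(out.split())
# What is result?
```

Trace:
`out = "honey result"` → out = 'honey result'
`result = "_".join(out.split())` → result = 'honey_result'
So result = 'honey_result'

Answer: 'honey_result'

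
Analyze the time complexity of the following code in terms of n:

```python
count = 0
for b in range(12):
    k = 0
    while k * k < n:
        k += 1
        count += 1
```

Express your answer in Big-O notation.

Each loop level contributes: 1 × √n. Multiplying the contributions gives O(√n).

Answer: O(√n)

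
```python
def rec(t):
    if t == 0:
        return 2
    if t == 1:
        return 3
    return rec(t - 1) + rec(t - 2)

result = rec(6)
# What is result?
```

Build up from base cases: rec(0)=2, rec(1)=3, rec(2)=5, rec(3)=8, rec(4)=13, rec(5)=21, rec(6)=34

Answer: 34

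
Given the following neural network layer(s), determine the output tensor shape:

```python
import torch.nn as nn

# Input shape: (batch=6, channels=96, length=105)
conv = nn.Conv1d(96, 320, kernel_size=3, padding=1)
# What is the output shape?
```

Input: (6, 96, 105) -> Output: (6, 320, 105)

Answer: (6, 320, 105)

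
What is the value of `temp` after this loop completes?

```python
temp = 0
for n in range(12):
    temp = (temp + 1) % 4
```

Increment mod 4, 12 times = 0
`temp` takes the values: 0 → 1 → 2 → 3 → 0 → 1 → 2 → 3 → 0 → 1 → 2 → 3 → 0

Answer: 0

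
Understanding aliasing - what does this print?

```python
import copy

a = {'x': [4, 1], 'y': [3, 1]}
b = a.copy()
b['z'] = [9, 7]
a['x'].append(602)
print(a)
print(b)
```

Key concept: shallow copy of dict with mutable values.
Step by step:
`a = {'x': [4, 1], 'y': [3, 1]}` → a = {'x': [4, 1], 'y': [3, 1]}
`b = a.copy()` → b = {'x': [4, 1], 'y': [3, 1]}
`b['z'] = [9, 7]` → b = {'x': [4, 1], 'y': [3, 1], 'z': [9, 7]}
`a['x'].append(602)` → a = {'x': [4, 1, 602], 'y': [3, 1]}; b = {'x': [4, 1, 602], 'y': [3, 1], 'z': [9, 7]}
`print(a)` → prints {'x': [4, 1, 602], 'y': [3, 1]}
`print(b)` → prints {'x': [4, 1, 602], 'y': [3, 1], 'z': [9, 7]}

Answer:
{'x': [4, 1, 602], 'y': [3, 1]}
{'x': [4, 1, 602], 'y': [3, 1], 'z': [9, 7]}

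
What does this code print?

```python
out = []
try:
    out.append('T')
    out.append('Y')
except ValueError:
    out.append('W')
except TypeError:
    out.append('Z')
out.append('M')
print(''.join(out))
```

Execution trace: 'T' (try body) → 'Y' (try body, no exception) → 'M' (after the try/except). Output: TYM

Answer: TYM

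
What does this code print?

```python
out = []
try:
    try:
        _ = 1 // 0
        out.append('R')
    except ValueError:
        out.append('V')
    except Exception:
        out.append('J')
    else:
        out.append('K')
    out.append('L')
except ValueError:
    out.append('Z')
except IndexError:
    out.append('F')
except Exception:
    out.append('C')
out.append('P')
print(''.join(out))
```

Execution trace: 'J' (inner except Exception) → 'L' (try body, no exception) → 'P' (after the try/except). Output: JLP

Answer: JLP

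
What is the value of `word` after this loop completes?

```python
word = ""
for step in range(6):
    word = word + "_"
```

Repeat '_' 6 times
`word` takes the values: "" → "_" → "__" → "___" → "____" → "_____" → "______"

Answer: "______"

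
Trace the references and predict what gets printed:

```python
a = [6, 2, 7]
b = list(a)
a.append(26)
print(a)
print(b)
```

Key concept: list() constructor creates copy.
Step by step:
`a = [6, 2, 7]` → a = [6, 2, 7]
`b = list(a)` → b = [6, 2, 7]
`a.append(26)` → a = [6, 2, 7, 26]
`print(a)` → prints [6, 2, 7, 26]
`print(b)` → prints [6, 2, 7]

Answer:
[6, 2, 7, 26]
[6, 2, 7]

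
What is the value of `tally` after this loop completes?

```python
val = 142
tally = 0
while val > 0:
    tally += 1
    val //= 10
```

Count digits by repeated division by 10
`tally` takes the values: 0 → 1 → 2 → 3

Answer: 3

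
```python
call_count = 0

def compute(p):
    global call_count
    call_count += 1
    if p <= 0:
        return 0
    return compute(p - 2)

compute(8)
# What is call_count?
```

Linear recursion stepping by 2: 5 calls from p=8 down to ≤0.

Answer: 5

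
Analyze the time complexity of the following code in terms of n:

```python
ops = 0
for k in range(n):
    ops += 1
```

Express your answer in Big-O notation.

Each loop level contributes: n. Multiplying the contributions gives O(n).

Answer: O(n)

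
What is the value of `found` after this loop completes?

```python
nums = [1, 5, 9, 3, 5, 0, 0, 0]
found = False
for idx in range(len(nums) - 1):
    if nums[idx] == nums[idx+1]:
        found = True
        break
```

Check consecutive duplicates in [1, 5, 9, 3, 5, 0, 0, 0]
`found` takes the values: False → True

Answer: True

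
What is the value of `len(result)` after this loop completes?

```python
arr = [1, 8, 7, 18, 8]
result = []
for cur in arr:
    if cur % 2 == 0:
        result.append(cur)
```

Count even numbers in [1, 8, 7, 18, 8]
`result` takes the values: [] → [8] → [8, 18] → [8, 18, 8]
So `len(result)` = 3

Answer: 3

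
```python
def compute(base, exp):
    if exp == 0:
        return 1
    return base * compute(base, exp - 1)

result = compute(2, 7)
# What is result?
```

compute(2, 7) = 2 * 2 * 2 * 2 * 2 * 2 * 2 = 128

Answer: 128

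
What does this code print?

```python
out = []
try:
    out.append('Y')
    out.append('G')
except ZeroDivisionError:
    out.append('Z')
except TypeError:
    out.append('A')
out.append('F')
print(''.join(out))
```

Execution trace: 'Y' (try body) → 'G' (try body, no exception) → 'F' (after the try/except). Output: YGF

Answer: YGF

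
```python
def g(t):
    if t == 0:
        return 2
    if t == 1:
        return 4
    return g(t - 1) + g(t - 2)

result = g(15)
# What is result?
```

Build up from base cases: g(0)=2, g(1)=4, g(2)=6, g(3)=10, g(4)=16, g(5)=26, g(6)=42, ..., g(15)=3194

Answer: 3194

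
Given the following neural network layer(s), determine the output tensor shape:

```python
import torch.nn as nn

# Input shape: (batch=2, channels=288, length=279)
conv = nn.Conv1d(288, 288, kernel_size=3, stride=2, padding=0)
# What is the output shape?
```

Input: (2, 288, 279) -> Output: (2, 288, 139)

Answer: (2, 288, 139)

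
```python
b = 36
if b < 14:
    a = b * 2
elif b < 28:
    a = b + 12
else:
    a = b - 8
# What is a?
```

Trace:
`b = 36` → b = 36
`if b < 14: ...` → b < 14 is False, b < 28 is False, take else branch → a = 28
So a = 28

Answer: 28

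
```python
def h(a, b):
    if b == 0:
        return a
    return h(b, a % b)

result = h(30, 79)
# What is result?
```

h(30, 79) -> h(79, 30) -> h(30, 19) -> h(19, 11) -> h(11, 8) -> h(8, 3) -> h(3, 2) -> h(2, 1) -> h(1, 0) -> 1

Answer: 1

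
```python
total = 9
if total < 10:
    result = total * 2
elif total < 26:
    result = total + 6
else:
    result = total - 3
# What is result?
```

Trace:
`total = 9` → total = 9
`if total < 10: ...` → total < 10 is True → result = 18
So result = 18

Answer: 18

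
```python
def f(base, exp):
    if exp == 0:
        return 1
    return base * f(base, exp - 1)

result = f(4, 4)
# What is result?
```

f(4, 4) = 4 * 4 * 4 * 4 = 256

Answer: 256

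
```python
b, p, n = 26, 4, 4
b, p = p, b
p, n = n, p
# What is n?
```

Trace:
`b, p, n = 26, 4, 4` → b = 26; p = 4; n = 4
`b, p = p, b` → b = 4; p = 26
`p, n = n, p` → p = 4; n = 26
So n = 26

Answer: 26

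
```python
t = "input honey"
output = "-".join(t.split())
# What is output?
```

Trace:
`t = "input honey"` → t = 'input honey'
`output = "-".join(t.split())` → output = 'input-honey'
So output = 'input-honey'

Answer: 'input-honey'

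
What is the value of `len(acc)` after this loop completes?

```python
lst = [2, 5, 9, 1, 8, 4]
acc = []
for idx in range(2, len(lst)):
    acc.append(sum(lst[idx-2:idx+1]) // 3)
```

Number of 3-element averages
`acc` takes the values: [] → [5] → [5, 5] → [5, 5, 6] → [5, 5, 6, 4]
So `len(acc)` = 4

Answer: 4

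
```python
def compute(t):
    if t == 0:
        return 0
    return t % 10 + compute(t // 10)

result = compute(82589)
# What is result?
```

Sum of digits of 82589: 9 + 8 + 5 + 2 + 8 = 32

Answer: 32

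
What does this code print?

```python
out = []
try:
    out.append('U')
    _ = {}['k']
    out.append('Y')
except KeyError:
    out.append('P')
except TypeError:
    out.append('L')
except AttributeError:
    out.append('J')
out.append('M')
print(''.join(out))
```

Execution trace: 'U' (try body) → 'P' (except KeyError) → 'M' (after the try/except). Output: UPM

Answer: UPM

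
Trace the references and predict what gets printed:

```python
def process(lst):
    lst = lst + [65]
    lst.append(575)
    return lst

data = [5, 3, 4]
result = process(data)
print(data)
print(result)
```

Key concept: rebinding parameter vs mutation.
Step by step:
`data = [5, 3, 4]` → data = [5, 3, 4]
`result = process(data)` → result = [5, 3, 4, 65, 575]
`print(data)` → prints [5, 3, 4]
`print(result)` → prints [5, 3, 4, 65, 575]

Answer:
[5, 3, 4]
[5, 3, 4, 65, 575]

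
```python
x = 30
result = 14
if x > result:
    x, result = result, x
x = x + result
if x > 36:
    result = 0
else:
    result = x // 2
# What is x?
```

Trace:
`x = 30` → x = 30
`result = 14` → result = 14
`if x > result: ...` → x > result is True → x = 14; result = 30
`x = x + result` → x = 44
`if x > 36: ...` → x > 36 is True → result = 0
So x = 44

Answer: 44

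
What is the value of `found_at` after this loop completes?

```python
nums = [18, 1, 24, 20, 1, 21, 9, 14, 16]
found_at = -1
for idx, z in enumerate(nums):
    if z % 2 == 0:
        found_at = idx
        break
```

First even number index in [18, 1, 24, 20, 1, 21, 9, 14, 16]
`found_at` takes the values: -1 → 0

Answer: 0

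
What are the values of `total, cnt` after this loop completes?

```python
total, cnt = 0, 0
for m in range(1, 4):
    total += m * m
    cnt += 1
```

Sum of squares and count
`total, cnt` takes the values: (0, 0) → (1, 0) → (1, 1) → (5, 1) → (5, 2) → (14, 2) → (14, 3)

Answer: 14, 3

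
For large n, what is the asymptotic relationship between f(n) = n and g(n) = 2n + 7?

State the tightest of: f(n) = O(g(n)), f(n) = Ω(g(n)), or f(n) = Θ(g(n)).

n vs 2n + 7: f(n) = Θ(g(n)) — they are asymptotically equivalent (constant factors don't affect Θ).

Answer: f(n) = Θ(g(n)) — they are asymptotically equivalent (constant factors don't affect Θ).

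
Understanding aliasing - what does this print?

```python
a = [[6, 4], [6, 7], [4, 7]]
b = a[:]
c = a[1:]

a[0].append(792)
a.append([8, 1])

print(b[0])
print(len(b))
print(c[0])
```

Key concept: slice with nested mutation.
Step by step:
`a = [[6, 4], [6, 7], [4, 7]]` → a = [[6, 4], [6, 7], [4, 7]]
`b = a[:]` → b = [[6, 4], [6, 7], [4, 7]]
`c = a[1:]` → c = [[6, 7], [4, 7]]
`a[0].append(792)` → a = [[6, 4, 792], [6, 7], [4, 7]]; b = [[6, 4, 792], [6, 7], [4, 7]]
`a.append([8, 1])` → a = [[6, 4, 792], [6, 7], [4, 7], [8, 1]]
`print(b[0])` → prints [6, 4, 792]
`print(len(b))` → prints 3
`print(c[0])` → prints [6, 7]

Answer:
[6, 4, 792]
3
[6, 7]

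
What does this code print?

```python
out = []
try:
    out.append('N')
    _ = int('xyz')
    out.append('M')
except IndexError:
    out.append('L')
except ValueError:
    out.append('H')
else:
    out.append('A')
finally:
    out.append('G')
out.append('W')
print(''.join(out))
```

Execution trace: 'N' (try body) → 'H' (except ValueError) → 'G' (finally) → 'W' (after the try/except). Output: NHGW

Answer: NHGW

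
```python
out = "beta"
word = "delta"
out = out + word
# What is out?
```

Trace:
`out = "beta"` → out = 'beta'
`word = "delta"` → word = 'delta'
`out = out + word` → out = 'betadelta'
So out = 'betadelta'

Answer: 'betadelta'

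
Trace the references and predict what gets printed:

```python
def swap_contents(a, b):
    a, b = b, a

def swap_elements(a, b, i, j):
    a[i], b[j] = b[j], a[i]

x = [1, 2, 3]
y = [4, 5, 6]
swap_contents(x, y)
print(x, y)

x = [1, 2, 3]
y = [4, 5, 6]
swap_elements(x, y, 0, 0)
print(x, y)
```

Key concept: parameter rebinding vs mutation.
Step by step:
`x = [1, 2, 3]` → x = [1, 2, 3]
`y = [4, 5, 6]` → y = [4, 5, 6]
`swap_contents(x, y)` → no visible change to tracked variables
`print(x, y)` → prints [1, 2, 3] [4, 5, 6]
`x = [1, 2, 3]` → x = [1, 2, 3]
`y = [4, 5, 6]` → y = [4, 5, 6]
`swap_elements(x, y, 0, 0)` → x = [4, 2, 3]; y = [1, 5, 6]
`print(x, y)` → prints [4, 2, 3] [1, 5, 6]

Answer:
[1, 2, 3] [4, 5, 6]
[4, 2, 3] [1, 5, 6]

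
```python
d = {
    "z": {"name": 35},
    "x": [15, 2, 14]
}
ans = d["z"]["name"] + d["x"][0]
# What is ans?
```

Trace:
`d = { ...` → d = {'z': {'name': 35}, 'x': [15, 2, 14]}
`ans = d["z"]["name"] + d["x"][0]` → ans = 50
So ans = 50

Answer: 50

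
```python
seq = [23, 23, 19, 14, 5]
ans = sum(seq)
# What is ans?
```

Trace:
`seq = [23, 23, 19, 14, 5]` → seq = [23, 23, 19, 14, 5]
`ans = sum(seq)` → ans = 84
So ans = 84

Answer: 84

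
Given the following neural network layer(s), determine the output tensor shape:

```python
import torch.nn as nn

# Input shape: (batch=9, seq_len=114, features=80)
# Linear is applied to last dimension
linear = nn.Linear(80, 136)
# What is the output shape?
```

Input: (9, 114, 80) -> Output: (9, 114, 136)

Answer: (9, 114, 136)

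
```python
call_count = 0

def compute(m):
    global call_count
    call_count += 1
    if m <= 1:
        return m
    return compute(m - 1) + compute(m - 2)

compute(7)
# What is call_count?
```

Calls(m) = 1 + Calls(m-1) + Calls(m-2); Calls(0)=Calls(1)=1. For m=7 this gives 41.

Answer: 41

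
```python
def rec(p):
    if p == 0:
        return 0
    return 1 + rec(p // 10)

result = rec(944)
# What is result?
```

Count of digits of 944: 3

Answer: 3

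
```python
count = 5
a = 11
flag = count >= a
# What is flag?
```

Trace:
`count = 5` → count = 5
`a = 11` → a = 11
`flag = count >= a` → flag = False
So flag = False

Answer: False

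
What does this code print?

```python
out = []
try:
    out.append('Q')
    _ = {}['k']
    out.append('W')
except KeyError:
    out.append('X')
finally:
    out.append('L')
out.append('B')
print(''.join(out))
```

Execution trace: 'Q' (try body) → 'X' (except KeyError) → 'L' (finally) → 'B' (after the try/except). Output: QXLB

Answer: QXLB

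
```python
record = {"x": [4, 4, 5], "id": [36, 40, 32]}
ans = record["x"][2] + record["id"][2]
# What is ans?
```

Trace:
`record = {"x": [4, 4, 5], "id": [36, 40, 32]}` → record = {'x': [4, 4, 5], 'id': [36, 40, 32]}
`ans = record["x"][2] + record["id"][2]` → ans = 37
So ans = 37

Answer: 37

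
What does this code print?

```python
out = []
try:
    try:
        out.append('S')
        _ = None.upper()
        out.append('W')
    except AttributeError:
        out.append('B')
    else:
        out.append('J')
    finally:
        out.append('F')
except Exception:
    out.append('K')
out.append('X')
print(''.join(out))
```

Execution trace: 'S' (inner try body) → 'B' (inner except AttributeError) → 'F' (inner finally) → 'X' (after the try/except). Output: SBFX

Answer: SBFX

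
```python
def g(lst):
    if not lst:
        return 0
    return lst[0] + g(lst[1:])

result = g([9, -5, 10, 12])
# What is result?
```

9 + (-5) + 10 + 12 + 0 = 26

Answer: 26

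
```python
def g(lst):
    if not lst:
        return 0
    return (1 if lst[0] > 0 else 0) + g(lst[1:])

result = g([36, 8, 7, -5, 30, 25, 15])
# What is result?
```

Count of positive elements in [36, 8, 7, -5, 30, 25, 15] = 6

Answer: 6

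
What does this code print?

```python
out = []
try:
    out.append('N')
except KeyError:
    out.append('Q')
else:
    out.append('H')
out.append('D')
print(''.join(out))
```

Execution trace: 'N' (try body, no exception) → 'H' (else) → 'D' (after the try/except). Output: NHD

Answer: NHD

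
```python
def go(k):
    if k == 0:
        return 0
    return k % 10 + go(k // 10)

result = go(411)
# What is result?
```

Sum of digits of 411: 1 + 1 + 4 = 6

Answer: 6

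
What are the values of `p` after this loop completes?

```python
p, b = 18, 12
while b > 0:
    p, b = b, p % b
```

GCD of 18 and 12
`p` takes the values: 18 → 12 → 6

Answer: 6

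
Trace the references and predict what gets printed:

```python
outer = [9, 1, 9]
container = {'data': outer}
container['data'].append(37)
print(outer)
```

Key concept: dict holds reference to list.
Step by step:
`outer = [9, 1, 9]` → outer = [9, 1, 9]
`container = {'data': outer}` → container = {'data': [9, 1, 9]}
`container['data'].append(37)` → outer = [9, 1, 9, 37]; container = {'data': [9, 1, 9, 37]}
`print(outer)` → prints [9, 1, 9, 37]

Answer: [9, 1, 9, 37]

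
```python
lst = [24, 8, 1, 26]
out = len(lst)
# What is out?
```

Trace:
`lst = [24, 8, 1, 26]` → lst = [24, 8, 1, 26]
`out = len(lst)` → out = 4
So out = 4

Answer: 4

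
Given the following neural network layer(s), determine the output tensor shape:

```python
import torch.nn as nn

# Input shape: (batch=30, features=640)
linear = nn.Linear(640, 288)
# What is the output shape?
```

Input: (30, 640) -> Output: (30, 288)

Answer: (30, 288)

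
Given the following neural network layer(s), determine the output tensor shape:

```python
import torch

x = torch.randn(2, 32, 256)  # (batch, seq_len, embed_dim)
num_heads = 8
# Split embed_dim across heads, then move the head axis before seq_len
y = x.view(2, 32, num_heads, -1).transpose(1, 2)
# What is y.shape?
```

Input: (2, 32, 256) -> head_dim = 256 // 8 = 32; after view: (2, 32, 8, 32) -> after transpose(1, 2): (2, 8, 32, 32) -> Output: (2, 8, 32, 32)

Answer: (2, 8, 32, 32)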